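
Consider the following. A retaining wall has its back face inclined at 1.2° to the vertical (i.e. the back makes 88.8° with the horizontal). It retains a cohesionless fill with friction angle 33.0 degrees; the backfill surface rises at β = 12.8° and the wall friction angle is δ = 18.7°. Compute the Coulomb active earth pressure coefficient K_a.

0.323

K_a = sin²(α+φ) / [sin²α · sin(α−δ) · (1 + √{sin(φ+δ)sin(φ−β) / (sin(α−δ)sin(α+β))})²].
With α = 88.8°, φ = 33.0°, δ = 18.7°, β = 12.8°: K_a = 0.3230.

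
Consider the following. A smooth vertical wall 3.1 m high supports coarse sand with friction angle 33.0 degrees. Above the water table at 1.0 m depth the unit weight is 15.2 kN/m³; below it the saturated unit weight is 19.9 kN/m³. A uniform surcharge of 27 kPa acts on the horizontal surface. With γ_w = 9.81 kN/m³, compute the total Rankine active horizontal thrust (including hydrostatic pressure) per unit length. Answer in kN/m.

K_a = tan²(45° − φ/2) = 0.2948.
γ' = 19.9 − 9.81 = 10.09 kN/m³. h₂ = H − d_w = 2.1 m.
σ'_h: at surface K_a·q = 7.960; at WT K_a(q+γd_w) = 12.44; at base K_a(q+γd_w+γ'h₂) = 18.69 kPa.
P₁ = ½(7.960+12.44)×1.0 = 10.20; P₂ = ½(12.44+18.69)×2.1 = 32.68; P_w = ½γ_w h₂² = 21.63.
Total = 10.20+32.68+21.63 = 64.52 kN/m.

64.5 kN/m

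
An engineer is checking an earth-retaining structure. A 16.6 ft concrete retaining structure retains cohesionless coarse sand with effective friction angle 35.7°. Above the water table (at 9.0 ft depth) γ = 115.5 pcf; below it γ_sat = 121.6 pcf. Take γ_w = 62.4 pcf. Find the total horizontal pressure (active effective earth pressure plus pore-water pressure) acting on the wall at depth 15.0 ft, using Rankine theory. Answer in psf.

K_a = (1 − sin φ)/(1 + sin φ) = 0.2630.
γ' = 121.6 − 62.4 = 59.20 pcf.
Effective vertical stress at 15.0 ft: σ'_v = 115.5×9.0 + 59.20×6.00 = 1395 psf.
σ'_h = K_a σ'_v = 0.2630 × 1395 = 366.8 psf; u = γ_w × 6.00 = 374.4 psf.
Total σ_h = 366.8 + 374.4 = 741.2 psf.

741 psf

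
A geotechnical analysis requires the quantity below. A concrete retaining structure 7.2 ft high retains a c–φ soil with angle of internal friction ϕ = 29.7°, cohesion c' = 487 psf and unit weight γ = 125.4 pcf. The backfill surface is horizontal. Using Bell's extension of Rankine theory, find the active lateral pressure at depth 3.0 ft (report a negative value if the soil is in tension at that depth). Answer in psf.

-439 psf

K_a = (1 − sin φ)/(1 + sin φ) = 0.3374.
σ_a = K_a γ z − 2c√K_a = 0.3374×125.4×3.0 − 2×487×0.5808 = -438.8 psf.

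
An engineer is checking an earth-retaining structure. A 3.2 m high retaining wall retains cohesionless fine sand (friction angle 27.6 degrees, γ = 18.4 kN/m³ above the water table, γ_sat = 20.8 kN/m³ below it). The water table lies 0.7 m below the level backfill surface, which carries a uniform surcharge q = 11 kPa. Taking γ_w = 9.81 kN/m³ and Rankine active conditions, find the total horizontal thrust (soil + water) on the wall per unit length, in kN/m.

K_a = tan²(45° − φ/2) = 0.3668.
γ' = 20.8 − 9.81 = 10.99 kN/m³. h₂ = H − d_w = 2.5 m.
σ'_h: at surface K_a·q = 4.035; at WT K_a(q+γd_w) = 8.759; at base K_a(q+γd_w+γ'h₂) = 18.84 kPa.
P₁ = ½(4.035+8.759)×0.7 = 4.478; P₂ = ½(8.759+18.84)×2.5 = 34.49; P_w = ½γ_w h₂² = 30.66.
Total = 4.478+34.49+30.66 = 69.63 kN/m.

69.6 kN/m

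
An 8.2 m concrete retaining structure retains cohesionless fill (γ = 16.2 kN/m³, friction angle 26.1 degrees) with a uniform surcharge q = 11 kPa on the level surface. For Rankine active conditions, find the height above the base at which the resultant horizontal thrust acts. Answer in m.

K_a = 0.3889.
Triangular part P₁ = ½K_aγH² = 211.8 at H/3 = 2.733 m; rectangular part P₂ = K_a q H = 35.08 at H/2 = 4.100 m.
ȳ = (P₁·2.733 + P₂·4.100)/(P₁+P₂) = 2.928 m.

2.93 m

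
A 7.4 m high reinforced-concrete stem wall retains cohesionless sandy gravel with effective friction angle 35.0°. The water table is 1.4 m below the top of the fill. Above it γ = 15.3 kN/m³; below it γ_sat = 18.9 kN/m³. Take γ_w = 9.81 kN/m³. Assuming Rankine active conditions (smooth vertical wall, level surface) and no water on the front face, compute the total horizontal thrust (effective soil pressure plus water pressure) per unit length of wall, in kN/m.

260 kN/m

K_a = tan²(45° − φ/2) = 0.2710.
γ' = 18.9 − 9.81 = 9.090 kN/m³. Depth below WT = 6.0 m.
σ'_h at WT = K_a γ d_w = 5.805 kPa; at base = 5.805 + K_a γ' × 6.0 = 20.58 kPa.
P₁ (0–1.4 m) = ½×5.805×1.4 = 4.063. P₂ (1.4–7.4 m) = ½(5.805+20.58)×6.0 = 79.17.
P_w = ½ γ_w h₂² = 0.5×9.81×6.0² = 176.6. Total = 4.063+79.17+176.6 = 259.8 kN/m.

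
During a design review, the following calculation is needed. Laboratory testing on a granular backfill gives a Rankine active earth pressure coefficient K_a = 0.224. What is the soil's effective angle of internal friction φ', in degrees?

39.3°

K_a = tan²(45° − φ/2) ⇒ 45° − φ/2 = arctan(√0.224) = 25.33°.
φ = 2(45° − 25.33°) = 39.34°.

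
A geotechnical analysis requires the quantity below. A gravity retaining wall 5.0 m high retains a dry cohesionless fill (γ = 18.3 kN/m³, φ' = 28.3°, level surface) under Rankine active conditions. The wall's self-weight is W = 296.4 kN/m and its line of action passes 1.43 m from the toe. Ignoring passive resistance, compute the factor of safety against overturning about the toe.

K_a = tan²(45° − 28.3°/2) = 0.3568.
P_a = ½K_aγH² = 0.5×0.3568×18.3×5.0² = 81.61 kN/m, acting at H/3 = 1.667 m above the base.
Overturning moment M_o = P_a × H/3 = 81.61 × 1.667 = 136.0.
Resisting moment M_r = W × 1.43 = 296.4 × 1.43 = 423.9.
FS_overturning = M_r/M_o = 423.9/136.0 = 3.116.

3.12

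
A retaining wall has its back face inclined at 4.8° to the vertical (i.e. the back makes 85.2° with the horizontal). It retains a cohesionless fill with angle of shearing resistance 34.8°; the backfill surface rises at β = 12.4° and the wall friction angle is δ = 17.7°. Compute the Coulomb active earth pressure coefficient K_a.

K_a = sin²(α+φ) / [sin²α · sin(α−δ) · (1 + √{sin(φ+δ)sin(φ−β) / (sin(α−δ)sin(α+β))})²].
With α = 85.2°, φ = 34.8°, δ = 17.7°, β = 12.4°: K_a = 0.3297.

0.330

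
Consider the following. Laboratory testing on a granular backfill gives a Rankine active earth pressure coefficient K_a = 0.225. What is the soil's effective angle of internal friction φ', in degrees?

39.2°

K_a = tan²(45° − φ/2) ⇒ 45° − φ/2 = arctan(√0.225) = 25.38°.
φ = 2(45° − 25.38°) = 39.25°.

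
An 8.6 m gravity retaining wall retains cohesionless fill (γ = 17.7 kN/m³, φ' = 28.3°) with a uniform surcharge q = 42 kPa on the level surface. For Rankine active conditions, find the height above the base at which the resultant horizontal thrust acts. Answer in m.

K_a = 0.3568.
Triangular part P₁ = ½K_aγH² = 233.5 at H/3 = 2.867 m; rectangular part P₂ = K_a q H = 128.9 at H/2 = 4.300 m.
ȳ = (P₁·2.867 + P₂·4.300)/(P₁+P₂) = 3.376 m.

3.38 m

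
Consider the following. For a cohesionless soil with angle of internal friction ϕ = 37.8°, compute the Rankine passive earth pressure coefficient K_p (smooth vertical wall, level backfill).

K_p = (1 + sin φ)/(1 − sin φ) = tan²(45° + 37.8°/2) = 4.167.

4.17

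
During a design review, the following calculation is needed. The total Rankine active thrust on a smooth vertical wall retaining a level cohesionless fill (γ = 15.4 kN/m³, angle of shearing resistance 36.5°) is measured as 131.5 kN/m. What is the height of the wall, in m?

K_a = 0.2541. P_a = ½ K_a γ H² ⇒ H = √(2P_a/(K_a γ)).
H = √(2×131.5/(0.2541×15.4)) = 8.199 m.

8.20 m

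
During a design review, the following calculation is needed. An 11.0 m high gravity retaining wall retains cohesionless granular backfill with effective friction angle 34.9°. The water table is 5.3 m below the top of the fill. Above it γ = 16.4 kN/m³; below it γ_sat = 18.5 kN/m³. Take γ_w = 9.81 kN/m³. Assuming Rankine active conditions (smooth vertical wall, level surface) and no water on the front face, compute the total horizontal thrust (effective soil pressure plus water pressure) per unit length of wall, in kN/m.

K_a = tan²(45° − φ/2) = 0.2721.
γ' = 18.5 − 9.81 = 8.690 kN/m³. Depth below WT = 5.7 m.
σ'_h at WT = K_a γ d_w = 23.65 kPa; at base = 23.65 + K_a γ' × 5.7 = 37.14 kPa.
P₁ (0–5.3 m) = ½×23.65×5.3 = 62.69. P₂ (5.3–11.0 m) = ½(23.65+37.14)×5.7 = 173.3.
P_w = ½ γ_w h₂² = 0.5×9.81×5.7² = 159.4. Total = 62.69+173.3+159.4 = 395.3 kN/m.

395 kN/m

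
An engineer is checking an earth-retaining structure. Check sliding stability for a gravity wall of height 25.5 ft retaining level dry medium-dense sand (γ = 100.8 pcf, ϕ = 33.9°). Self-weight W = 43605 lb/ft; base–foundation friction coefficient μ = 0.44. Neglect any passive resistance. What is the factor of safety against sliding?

2.06

K_a = tan²(45° − 33.9°/2) = 0.2839.
P_a = ½K_aγH² = 0.5×0.2839×100.8×25.5² = 9304 lb/ft, acting at H/3 = 8.500 ft above the base.
FS_sliding = μW / P_a = 0.44×43605 / 9304 = 2.062.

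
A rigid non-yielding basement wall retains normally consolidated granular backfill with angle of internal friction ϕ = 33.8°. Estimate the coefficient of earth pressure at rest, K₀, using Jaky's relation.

0.444

K₀ = 1 − sin φ' = 1 − sin 33.8° = 0.4437.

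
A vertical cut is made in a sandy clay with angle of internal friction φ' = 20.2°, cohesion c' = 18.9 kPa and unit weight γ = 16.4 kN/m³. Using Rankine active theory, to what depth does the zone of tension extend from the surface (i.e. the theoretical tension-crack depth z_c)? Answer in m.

3.30 m

K_a = tan²(45° − 20.2°/2) = 0.4867; √K_a = 0.6976.
The active pressure is zero where K_a γ z = 2c√K_a, so z_c = 2c/(γ√K_a) = 2×18.9/(16.4×0.6976) = 3.304 m.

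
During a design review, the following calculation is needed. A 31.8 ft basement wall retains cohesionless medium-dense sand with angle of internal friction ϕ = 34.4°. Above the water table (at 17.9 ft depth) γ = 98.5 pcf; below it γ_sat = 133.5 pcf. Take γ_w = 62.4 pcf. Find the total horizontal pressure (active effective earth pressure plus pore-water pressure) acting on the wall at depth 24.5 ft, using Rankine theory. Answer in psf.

K_a = (1 − sin φ)/(1 + sin φ) = 0.2780.
γ' = 133.5 − 62.4 = 71.10 pcf.
Effective vertical stress at 24.5 ft: σ'_v = 98.5×17.9 + 71.10×6.60 = 2232 psf.
σ'_h = K_a σ'_v = 0.2780 × 2232 = 620.6 psf; u = γ_w × 6.60 = 411.8 psf.
Total σ_h = 620.6 + 411.8 = 1032 psf.

1030 psf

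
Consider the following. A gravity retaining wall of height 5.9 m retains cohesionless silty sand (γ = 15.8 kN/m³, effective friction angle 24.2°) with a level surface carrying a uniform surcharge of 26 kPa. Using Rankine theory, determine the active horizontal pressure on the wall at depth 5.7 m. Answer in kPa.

48.6 kPa

K_a = (1 − sin φ)/(1 + sin φ) = 0.4185.
σ_v = γz + q = 15.8 × 5.7 + 26 = 116.1 kPa.
σ_h = K_a σ_v = 0.4185 × 116.1 = 48.57 kPa.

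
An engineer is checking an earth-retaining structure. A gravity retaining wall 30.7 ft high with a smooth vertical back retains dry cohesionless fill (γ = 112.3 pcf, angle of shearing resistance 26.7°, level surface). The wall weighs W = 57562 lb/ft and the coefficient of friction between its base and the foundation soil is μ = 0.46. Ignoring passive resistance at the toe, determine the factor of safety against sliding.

K_a = tan²(45° − 26.7°/2) = 0.3800.
P_a = ½K_aγH² = 0.5×0.3800×112.3×30.7² = 20110 lb/ft, acting at H/3 = 10.23 ft above the base.
FS_sliding = μW / P_a = 0.46×57562 / 20110 = 1.317.

1.32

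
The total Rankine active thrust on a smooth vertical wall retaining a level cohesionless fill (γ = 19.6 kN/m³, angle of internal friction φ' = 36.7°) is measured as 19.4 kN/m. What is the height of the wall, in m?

2.80 m

K_a = 0.2519. P_a = ½ K_a γ H² ⇒ H = √(2P_a/(K_a γ)).
H = √(2×19.4/(0.2519×19.6)) = 2.804 m.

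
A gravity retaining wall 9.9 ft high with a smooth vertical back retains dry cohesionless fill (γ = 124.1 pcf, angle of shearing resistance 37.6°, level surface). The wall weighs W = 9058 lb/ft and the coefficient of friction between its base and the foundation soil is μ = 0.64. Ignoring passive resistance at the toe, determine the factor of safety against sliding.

3.94

K_a = tan²(45° − 37.6°/2) = 0.2421.
P_a = ½K_aγH² = 0.5×0.2421×124.1×9.9² = 1472 lb/ft, acting at H/3 = 3.300 ft above the base.
FS_sliding = μW / P_a = 0.64×9058 / 1472 = 3.937.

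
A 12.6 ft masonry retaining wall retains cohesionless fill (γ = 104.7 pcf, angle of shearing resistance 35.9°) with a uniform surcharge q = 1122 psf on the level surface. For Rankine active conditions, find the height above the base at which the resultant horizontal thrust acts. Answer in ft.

5.52 ft

K_a = 0.2607.
Triangular part P₁ = ½K_aγH² = 2167 at H/3 = 4.200 ft; rectangular part P₂ = K_a q H = 3686 at H/2 = 6.300 ft.
ȳ = (P₁·4.200 + P₂·6.300)/(P₁+P₂) = 5.523 ft.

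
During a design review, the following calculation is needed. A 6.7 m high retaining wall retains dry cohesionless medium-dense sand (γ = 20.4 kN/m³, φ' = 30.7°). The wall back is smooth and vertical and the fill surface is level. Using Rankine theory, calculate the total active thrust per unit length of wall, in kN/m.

148 kN/m

K_a = tan²(45° − φ/2) = 0.3240.
P_a = ½ K_a γ H² = 0.5 × 0.3240 × 20.4 × 6.7² = 148.4 kN/m.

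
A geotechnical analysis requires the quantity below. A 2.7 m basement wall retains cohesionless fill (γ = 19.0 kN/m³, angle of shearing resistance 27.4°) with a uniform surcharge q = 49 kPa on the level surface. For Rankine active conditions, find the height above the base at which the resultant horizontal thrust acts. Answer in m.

K_a = 0.3697.
Triangular part P₁ = ½K_aγH² = 25.60 at H/3 = 0.9000 m; rectangular part P₂ = K_a q H = 48.91 at H/2 = 1.350 m.
ȳ = (P₁·0.9000 + P₂·1.350)/(P₁+P₂) = 1.195 m.

1.20 m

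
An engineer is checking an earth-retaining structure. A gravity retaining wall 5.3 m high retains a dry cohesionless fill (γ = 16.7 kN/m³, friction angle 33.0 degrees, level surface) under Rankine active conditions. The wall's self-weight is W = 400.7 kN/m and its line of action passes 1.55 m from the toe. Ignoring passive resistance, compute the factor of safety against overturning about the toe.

K_a = tan²(45° − 33.0°/2) = 0.2948.
P_a = ½K_aγH² = 0.5×0.2948×16.7×5.3² = 69.15 kN/m, acting at H/3 = 1.767 m above the base.
Overturning moment M_o = P_a × H/3 = 69.15 × 1.767 = 122.2.
Resisting moment M_r = W × 1.55 = 400.7 × 1.55 = 621.1.
FS_overturning = M_r/M_o = 621.1/122.2 = 5.084.

5.08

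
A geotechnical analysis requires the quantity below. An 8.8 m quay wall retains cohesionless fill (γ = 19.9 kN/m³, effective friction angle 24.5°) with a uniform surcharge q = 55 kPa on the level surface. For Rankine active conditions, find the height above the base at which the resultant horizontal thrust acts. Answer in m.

K_a = 0.4137.
Triangular part P₁ = ½K_aγH² = 318.8 at H/3 = 2.933 m; rectangular part P₂ = K_a q H = 200.2 at H/2 = 4.400 m.
ȳ = (P₁·2.933 + P₂·4.400)/(P₁+P₂) = 3.499 m.

3.50 m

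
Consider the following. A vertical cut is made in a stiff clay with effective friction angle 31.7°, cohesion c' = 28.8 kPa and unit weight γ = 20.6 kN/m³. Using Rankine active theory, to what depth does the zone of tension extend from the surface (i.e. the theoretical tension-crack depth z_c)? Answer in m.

K_a = tan²(45° − 31.7°/2) = 0.3111; √K_a = 0.5577.
The active pressure is zero where K_a γ z = 2c√K_a, so z_c = 2c/(γ√K_a) = 2×28.8/(20.6×0.5577) = 5.013 m.

5.01 m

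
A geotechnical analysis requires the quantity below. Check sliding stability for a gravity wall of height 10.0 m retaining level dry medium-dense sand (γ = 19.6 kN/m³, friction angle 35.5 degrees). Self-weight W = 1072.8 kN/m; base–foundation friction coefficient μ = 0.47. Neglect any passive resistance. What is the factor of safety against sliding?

K_a = tan²(45° − 35.5°/2) = 0.2653.
P_a = ½K_aγH² = 0.5×0.2653×19.6×10.0² = 260.0 kN/m, acting at H/3 = 3.333 m above the base.
FS_sliding = μW / P_a = 0.47×1072.8 / 260.0 = 1.940.

1.94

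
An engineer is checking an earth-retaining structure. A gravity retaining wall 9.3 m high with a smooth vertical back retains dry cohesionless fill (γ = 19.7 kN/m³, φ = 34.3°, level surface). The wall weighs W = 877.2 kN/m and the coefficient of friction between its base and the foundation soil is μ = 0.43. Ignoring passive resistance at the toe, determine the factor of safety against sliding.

1.59

K_a = tan²(45° − 34.3°/2) = 0.2792.
P_a = ½K_aγH² = 0.5×0.2792×19.7×9.3² = 237.8 kN/m, acting at H/3 = 3.100 m above the base.
FS_sliding = μW / P_a = 0.43×877.2 / 237.8 = 1.586.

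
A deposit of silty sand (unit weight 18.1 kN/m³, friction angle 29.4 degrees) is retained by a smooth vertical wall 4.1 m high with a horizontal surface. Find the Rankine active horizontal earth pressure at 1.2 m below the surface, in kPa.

7.42 kPa

K_a = (1 − sin φ)/(1 + sin φ) = 0.3415.
σ_h = K_a γ z = 0.3415 × 18.1 × 1.2 = 7.417 kPa.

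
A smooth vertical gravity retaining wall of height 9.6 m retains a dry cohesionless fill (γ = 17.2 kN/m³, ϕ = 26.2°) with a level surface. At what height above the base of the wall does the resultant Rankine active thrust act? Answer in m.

K_a = 0.3874.
The pressure distribution is triangular, so the resultant acts at H/3 above the base = 9.6/3 = 3.200 m.

3.20 m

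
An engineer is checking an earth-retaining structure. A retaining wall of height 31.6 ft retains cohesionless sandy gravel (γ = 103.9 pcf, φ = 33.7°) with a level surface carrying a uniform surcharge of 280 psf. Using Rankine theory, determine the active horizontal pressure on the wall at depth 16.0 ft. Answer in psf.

556 psf

K_a = (1 − sin φ)/(1 + sin φ) = 0.2863.
σ_v = γz + q = 103.9 × 16.0 + 280 = 1942 psf.
σ_h = K_a σ_v = 0.2863 × 1942 = 556.1 psf.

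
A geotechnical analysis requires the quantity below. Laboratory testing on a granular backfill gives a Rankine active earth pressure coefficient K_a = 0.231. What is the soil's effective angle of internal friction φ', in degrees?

38.7°

K_a = tan²(45° − φ/2) ⇒ 45° − φ/2 = arctan(√0.231) = 25.67°.
φ = 2(45° − 25.67°) = 38.66°.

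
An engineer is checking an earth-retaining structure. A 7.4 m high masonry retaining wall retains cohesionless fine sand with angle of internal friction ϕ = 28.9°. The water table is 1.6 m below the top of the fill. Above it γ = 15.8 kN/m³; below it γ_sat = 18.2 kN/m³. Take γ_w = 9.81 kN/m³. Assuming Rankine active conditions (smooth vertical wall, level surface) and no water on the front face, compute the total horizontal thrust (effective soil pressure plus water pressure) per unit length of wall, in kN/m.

K_a = tan²(45° − φ/2) = 0.3484.
γ' = 18.2 − 9.81 = 8.390 kN/m³. Depth below WT = 5.8 m.
σ'_h at WT = K_a γ d_w = 8.807 kPa; at base = 8.807 + K_a γ' × 5.8 = 25.76 kPa.
P₁ (0–1.6 m) = ½×8.807×1.6 = 7.045. P₂ (1.6–7.4 m) = ½(8.807+25.76)×5.8 = 100.2.
P_w = ½ γ_w h₂² = 0.5×9.81×5.8² = 165.0. Total = 7.045+100.2+165.0 = 272.3 kN/m.

272 kN/m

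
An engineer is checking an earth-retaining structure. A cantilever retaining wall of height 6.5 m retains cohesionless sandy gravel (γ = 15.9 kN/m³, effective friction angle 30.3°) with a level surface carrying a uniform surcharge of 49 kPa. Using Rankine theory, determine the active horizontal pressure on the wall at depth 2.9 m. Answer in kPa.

31.3 kPa

K_a = (1 − sin φ)/(1 + sin φ) = 0.3293.
σ_v = γz + q = 15.9 × 2.9 + 49 = 95.11 kPa.
σ_h = K_a σ_v = 0.3293 × 95.11 = 31.32 kPa.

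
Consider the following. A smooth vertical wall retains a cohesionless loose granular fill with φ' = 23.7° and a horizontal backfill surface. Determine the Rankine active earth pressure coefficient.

K_a = (1 − sin φ)/(1 + sin φ) = (1 − sin 23.7°)/(1 + sin 23.7°) = 0.4266.

0.427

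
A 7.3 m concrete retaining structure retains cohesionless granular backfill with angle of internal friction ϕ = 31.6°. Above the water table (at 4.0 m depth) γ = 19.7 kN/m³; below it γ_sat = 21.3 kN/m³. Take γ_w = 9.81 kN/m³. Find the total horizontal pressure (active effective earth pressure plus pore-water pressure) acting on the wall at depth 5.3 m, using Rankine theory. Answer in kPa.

K_a = (1 − sin φ)/(1 + sin φ) = 0.3123.
γ' = 21.3 − 9.81 = 11.49 kN/m³.
Effective vertical stress at 5.3 m: σ'_v = 19.7×4.0 + 11.49×1.30 = 93.74 kPa.
σ'_h = K_a σ'_v = 0.3123 × 93.74 = 29.28 kPa; u = γ_w × 1.30 = 12.75 kPa.
Total σ_h = 29.28 + 12.75 = 42.03 kPa.

42.0 kPa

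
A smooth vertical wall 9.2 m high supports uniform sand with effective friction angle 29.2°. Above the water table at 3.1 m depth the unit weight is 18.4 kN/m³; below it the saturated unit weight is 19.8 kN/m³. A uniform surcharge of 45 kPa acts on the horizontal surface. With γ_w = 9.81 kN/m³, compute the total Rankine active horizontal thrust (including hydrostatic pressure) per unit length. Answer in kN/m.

K_a = tan²(45° − φ/2) = 0.3442.
γ' = 19.8 − 9.81 = 9.990 kN/m³. h₂ = H − d_w = 6.1 m.
σ'_h: at surface K_a·q = 15.49; at WT K_a(q+γd_w) = 35.12; at base K_a(q+γd_w+γ'h₂) = 56.10 kPa.
P₁ = ½(15.49+35.12)×3.1 = 78.45; P₂ = ½(35.12+56.10)×6.1 = 278.2; P_w = ½γ_w h₂² = 182.5.
Total = 78.45+278.2+182.5 = 539.2 kN/m.

539 kN/m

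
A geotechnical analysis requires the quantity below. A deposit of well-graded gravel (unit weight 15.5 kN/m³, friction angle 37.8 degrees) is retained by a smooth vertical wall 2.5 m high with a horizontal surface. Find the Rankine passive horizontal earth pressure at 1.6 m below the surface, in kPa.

103 kPa

K_p = (1 + sin φ)/(1 − sin φ) = 4.167.
σ_h = K_p γ z = 4.167 × 15.5 × 1.6 = 103.3 kPa.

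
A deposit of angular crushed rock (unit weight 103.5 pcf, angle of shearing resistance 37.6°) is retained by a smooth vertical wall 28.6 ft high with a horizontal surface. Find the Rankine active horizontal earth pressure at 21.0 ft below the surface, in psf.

K_a = (1 − sin φ)/(1 + sin φ) = 0.2421.
σ_h = K_a γ z = 0.2421 × 103.5 × 21.0 = 526.3 psf.

526 psf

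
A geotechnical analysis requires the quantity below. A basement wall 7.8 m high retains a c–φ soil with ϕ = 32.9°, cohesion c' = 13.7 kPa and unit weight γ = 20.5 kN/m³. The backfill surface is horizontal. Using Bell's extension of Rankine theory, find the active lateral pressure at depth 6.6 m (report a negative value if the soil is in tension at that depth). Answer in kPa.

K_a = (1 − sin φ)/(1 + sin φ) = 0.2960.
σ_a = K_a γ z − 2c√K_a = 0.2960×20.5×6.6 − 2×13.7×0.5441 = 25.14 kPa.

25.1 kPa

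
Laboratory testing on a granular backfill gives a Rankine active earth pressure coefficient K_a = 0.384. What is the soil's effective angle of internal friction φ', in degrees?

26.4°

K_a = tan²(45° − φ/2) ⇒ 45° − φ/2 = arctan(√0.384) = 31.79°.
φ = 2(45° − 31.79°) = 26.43°.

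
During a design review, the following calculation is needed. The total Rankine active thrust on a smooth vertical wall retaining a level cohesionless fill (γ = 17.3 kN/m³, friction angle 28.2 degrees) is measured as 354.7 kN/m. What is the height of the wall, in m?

10.7 m

K_a = 0.3582. P_a = ½ K_a γ H² ⇒ H = √(2P_a/(K_a γ)).
H = √(2×354.7/(0.3582×17.3)) = 10.70 m.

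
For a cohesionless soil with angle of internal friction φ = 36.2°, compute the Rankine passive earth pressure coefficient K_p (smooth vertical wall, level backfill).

K_p = (1 + sin φ)/(1 − sin φ) = tan²(45° + 36.2°/2) = 3.885.

3.89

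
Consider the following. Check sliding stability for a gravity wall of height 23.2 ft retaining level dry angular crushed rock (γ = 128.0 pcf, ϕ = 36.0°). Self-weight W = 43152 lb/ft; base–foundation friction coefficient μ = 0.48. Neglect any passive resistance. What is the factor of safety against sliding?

K_a = tan²(45° − 36.0°/2) = 0.2596.
P_a = ½K_aγH² = 0.5×0.2596×128.0×23.2² = 8943 lb/ft, acting at H/3 = 7.733 ft above the base.
FS_sliding = μW / P_a = 0.48×43152 / 8943 = 2.316.

2.32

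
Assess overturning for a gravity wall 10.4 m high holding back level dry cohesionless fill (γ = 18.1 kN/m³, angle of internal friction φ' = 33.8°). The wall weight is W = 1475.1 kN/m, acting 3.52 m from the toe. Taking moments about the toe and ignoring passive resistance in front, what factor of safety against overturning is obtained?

K_a = tan²(45° − 33.8°/2) = 0.2851.
P_a = ½K_aγH² = 0.5×0.2851×18.1×10.4² = 279.1 kN/m, acting at H/3 = 3.467 m above the base.
Overturning moment M_o = P_a × H/3 = 279.1 × 3.467 = 967.5.
Resisting moment M_r = W × 3.52 = 1475.1 × 3.52 = 5192.
FS_overturning = M_r/M_o = 5192/967.5 = 5.367.

5.37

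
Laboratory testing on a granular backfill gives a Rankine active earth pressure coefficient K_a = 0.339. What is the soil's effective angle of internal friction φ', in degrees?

K_a = tan²(45° − φ/2) ⇒ 45° − φ/2 = arctan(√0.339) = 30.21°.
φ = 2(45° − 30.21°) = 29.58°.

29.6°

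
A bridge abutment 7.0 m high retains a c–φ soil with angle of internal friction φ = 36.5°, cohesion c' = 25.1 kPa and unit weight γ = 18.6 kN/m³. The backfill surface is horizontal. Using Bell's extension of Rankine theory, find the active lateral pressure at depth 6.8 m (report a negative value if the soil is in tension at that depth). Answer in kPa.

6.83 kPa

K_a = (1 − sin φ)/(1 + sin φ) = 0.2541.
σ_a = K_a γ z − 2c√K_a = 0.2541×18.6×6.8 − 2×25.1×0.5040 = 6.830 kPa.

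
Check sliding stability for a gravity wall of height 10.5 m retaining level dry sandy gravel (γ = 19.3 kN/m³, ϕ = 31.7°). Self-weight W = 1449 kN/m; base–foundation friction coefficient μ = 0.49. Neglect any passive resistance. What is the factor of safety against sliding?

2.15

K_a = tan²(45° − 31.7°/2) = 0.3111.
P_a = ½K_aγH² = 0.5×0.3111×19.3×10.5² = 331.0 kN/m, acting at H/3 = 3.500 m above the base.
FS_sliding = μW / P_a = 0.49×1449 / 331.0 = 2.145.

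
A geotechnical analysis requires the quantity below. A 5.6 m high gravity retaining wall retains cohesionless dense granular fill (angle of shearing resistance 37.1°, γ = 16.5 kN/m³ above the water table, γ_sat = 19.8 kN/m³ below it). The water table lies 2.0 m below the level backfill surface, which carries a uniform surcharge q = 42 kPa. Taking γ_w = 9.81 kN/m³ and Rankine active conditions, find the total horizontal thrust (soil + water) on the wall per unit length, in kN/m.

175 kN/m

K_a = tan²(45° − φ/2) = 0.2475.
γ' = 19.8 − 9.81 = 9.990 kN/m³. h₂ = H − d_w = 3.6 m.
σ'_h: at surface K_a·q = 10.39; at WT K_a(q+γd_w) = 18.56; at base K_a(q+γd_w+γ'h₂) = 27.46 kPa.
P₁ = ½(10.39+18.56)×2.0 = 28.96; P₂ = ½(18.56+27.46)×3.6 = 82.85; P_w = ½γ_w h₂² = 63.57.
Total = 28.96+82.85+63.57 = 175.4 kN/m.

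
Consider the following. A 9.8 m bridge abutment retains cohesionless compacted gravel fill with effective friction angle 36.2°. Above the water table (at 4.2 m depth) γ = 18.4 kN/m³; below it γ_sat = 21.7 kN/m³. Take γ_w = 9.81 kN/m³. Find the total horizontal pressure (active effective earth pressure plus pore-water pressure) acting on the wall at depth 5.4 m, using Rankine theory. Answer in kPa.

35.3 kPa

K_a = (1 − sin φ)/(1 + sin φ) = 0.2574.
γ' = 21.7 − 9.81 = 11.89 kN/m³.
Effective vertical stress at 5.4 m: σ'_v = 18.4×4.2 + 11.89×1.20 = 91.55 kPa.
σ'_h = K_a σ'_v = 0.2574 × 91.55 = 23.56 kPa; u = γ_w × 1.20 = 11.77 kPa.
Total σ_h = 23.56 + 11.77 = 35.33 kPa.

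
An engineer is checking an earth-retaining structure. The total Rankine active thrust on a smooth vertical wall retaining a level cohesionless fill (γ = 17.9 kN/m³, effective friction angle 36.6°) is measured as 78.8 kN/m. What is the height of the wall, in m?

5.90 m

K_a = 0.2530. P_a = ½ K_a γ H² ⇒ H = √(2P_a/(K_a γ)).
H = √(2×78.8/(0.2530×17.9)) = 5.900 m.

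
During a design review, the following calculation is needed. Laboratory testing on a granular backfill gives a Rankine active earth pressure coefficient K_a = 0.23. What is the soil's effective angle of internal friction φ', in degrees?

K_a = tan²(45° − φ/2) ⇒ 45° − φ/2 = arctan(√0.23) = 25.62°.
φ = 2(45° − 25.62°) = 38.76°.

38.8°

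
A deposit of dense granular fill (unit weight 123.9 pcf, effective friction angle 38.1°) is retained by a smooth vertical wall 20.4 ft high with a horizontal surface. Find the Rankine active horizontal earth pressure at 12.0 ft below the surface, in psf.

352 psf

K_a = (1 − sin φ)/(1 + sin φ) = 0.2368.
σ_h = K_a γ z = 0.2368 × 123.9 × 12.0 = 352.1 psf.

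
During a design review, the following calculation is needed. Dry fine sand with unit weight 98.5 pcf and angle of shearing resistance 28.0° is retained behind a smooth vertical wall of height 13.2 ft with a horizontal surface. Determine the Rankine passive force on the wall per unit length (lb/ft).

K_p = tan²(45° + φ/2) = 2.770.
P_p = ½ K_p γ H² = 0.5 × 2.770 × 98.5 × 13.2² = 23770 lb/ft.

23800 lb/ft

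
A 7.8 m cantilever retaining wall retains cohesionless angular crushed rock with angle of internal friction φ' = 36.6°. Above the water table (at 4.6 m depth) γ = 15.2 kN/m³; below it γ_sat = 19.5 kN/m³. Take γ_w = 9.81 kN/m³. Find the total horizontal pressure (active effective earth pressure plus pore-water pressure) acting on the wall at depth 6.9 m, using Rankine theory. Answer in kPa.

K_a = (1 − sin φ)/(1 + sin φ) = 0.2530.
γ' = 19.5 − 9.81 = 9.690 kN/m³.
Effective vertical stress at 6.9 m: σ'_v = 15.2×4.6 + 9.690×2.30 = 92.21 kPa.
σ'_h = K_a σ'_v = 0.2530 × 92.21 = 23.32 kPa; u = γ_w × 2.30 = 22.56 kPa.
Total σ_h = 23.32 + 22.56 = 45.89 kPa.

45.9 kPa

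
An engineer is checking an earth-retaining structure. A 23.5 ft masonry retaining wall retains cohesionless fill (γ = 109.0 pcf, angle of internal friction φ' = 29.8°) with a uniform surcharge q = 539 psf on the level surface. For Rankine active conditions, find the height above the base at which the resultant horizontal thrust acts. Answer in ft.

8.99 ft

K_a = 0.3360.
Triangular part P₁ = ½K_aγH² = 10110 at H/3 = 7.833 ft; rectangular part P₂ = K_a q H = 4256 at H/2 = 11.75 ft.
ȳ = (P₁·7.833 + P₂·11.75)/(P₁+P₂) = 8.993 ft.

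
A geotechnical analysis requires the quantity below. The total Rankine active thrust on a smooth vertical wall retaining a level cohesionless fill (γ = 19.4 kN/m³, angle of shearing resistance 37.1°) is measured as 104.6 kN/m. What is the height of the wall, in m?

K_a = 0.2475. P_a = ½ K_a γ H² ⇒ H = √(2P_a/(K_a γ)).
H = √(2×104.6/(0.2475×19.4)) = 6.601 m.

6.60 m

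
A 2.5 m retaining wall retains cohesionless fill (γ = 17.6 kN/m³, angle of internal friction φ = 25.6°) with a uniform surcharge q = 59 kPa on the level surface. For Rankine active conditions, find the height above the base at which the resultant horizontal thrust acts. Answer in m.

K_a = 0.3966.
Triangular part P₁ = ½K_aγH² = 21.81 at H/3 = 0.8333 m; rectangular part P₂ = K_a q H = 58.49 at H/2 = 1.250 m.
ȳ = (P₁·0.8333 + P₂·1.250)/(P₁+P₂) = 1.137 m.

1.14 m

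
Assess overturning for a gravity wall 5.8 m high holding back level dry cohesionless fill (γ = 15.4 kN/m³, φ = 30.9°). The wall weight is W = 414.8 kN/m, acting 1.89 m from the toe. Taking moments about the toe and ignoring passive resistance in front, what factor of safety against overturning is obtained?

K_a = tan²(45° − 30.9°/2) = 0.3214.
P_a = ½K_aγH² = 0.5×0.3214×15.4×5.8² = 83.25 kN/m, acting at H/3 = 1.933 m above the base.
Overturning moment M_o = P_a × H/3 = 83.25 × 1.933 = 161.0.
Resisting moment M_r = W × 1.89 = 414.8 × 1.89 = 784.0.
FS_overturning = M_r/M_o = 784.0/161.0 = 4.871.

4.87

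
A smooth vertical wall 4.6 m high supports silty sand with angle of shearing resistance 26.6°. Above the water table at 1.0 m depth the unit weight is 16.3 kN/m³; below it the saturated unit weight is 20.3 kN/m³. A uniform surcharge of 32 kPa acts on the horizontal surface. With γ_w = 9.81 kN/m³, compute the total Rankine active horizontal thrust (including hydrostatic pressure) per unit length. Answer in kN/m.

K_a = tan²(45° − φ/2) = 0.3814.
γ' = 20.3 − 9.81 = 10.49 kN/m³. h₂ = H − d_w = 3.6 m.
σ'_h: at surface K_a·q = 12.21; at WT K_a(q+γd_w) = 18.42; at base K_a(q+γd_w+γ'h₂) = 32.83 kPa.
P₁ = ½(12.21+18.42)×1.0 = 15.32; P₂ = ½(18.42+32.83)×3.6 = 92.25; P_w = ½γ_w h₂² = 63.57.
Total = 15.32+92.25+63.57 = 171.1 kN/m.

171 kN/m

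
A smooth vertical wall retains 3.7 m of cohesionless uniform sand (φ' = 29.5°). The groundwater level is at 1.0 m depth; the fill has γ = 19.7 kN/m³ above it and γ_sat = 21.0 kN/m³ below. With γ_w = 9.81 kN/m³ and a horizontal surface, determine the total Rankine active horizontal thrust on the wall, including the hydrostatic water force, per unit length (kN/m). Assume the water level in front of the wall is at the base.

K_a = tan²(45° − φ/2) = 0.3401.
γ' = 21.0 − 9.81 = 11.19 kN/m³. Depth below WT = 2.7 m.
σ'_h at WT = K_a γ d_w = 6.700 kPa; at base = 6.700 + K_a γ' × 2.7 = 16.98 kPa.
P₁ (0–1.0 m) = ½×6.700×1.0 = 3.350. P₂ (1.0–3.7 m) = ½(6.700+16.98)×2.7 = 31.96.
P_w = ½ γ_w h₂² = 0.5×9.81×2.7² = 35.76. Total = 3.350+31.96+35.76 = 71.07 kN/m.

71.1 kN/m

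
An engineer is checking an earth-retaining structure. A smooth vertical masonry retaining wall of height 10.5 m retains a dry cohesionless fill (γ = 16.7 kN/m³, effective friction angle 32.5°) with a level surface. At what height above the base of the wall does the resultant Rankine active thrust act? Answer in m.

K_a = 0.3010.
The pressure distribution is triangular, so the resultant acts at H/3 above the base = 10.5/3 = 3.500 m.

3.50 m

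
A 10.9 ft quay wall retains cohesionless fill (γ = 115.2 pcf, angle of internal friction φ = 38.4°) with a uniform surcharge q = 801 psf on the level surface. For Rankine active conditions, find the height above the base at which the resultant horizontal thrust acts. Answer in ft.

4.65 ft

K_a = 0.2337.
Triangular part P₁ = ½K_aγH² = 1599 at H/3 = 3.633 ft; rectangular part P₂ = K_a q H = 2040 at H/2 = 5.450 ft.
ȳ = (P₁·3.633 + P₂·5.450)/(P₁+P₂) = 4.652 ft.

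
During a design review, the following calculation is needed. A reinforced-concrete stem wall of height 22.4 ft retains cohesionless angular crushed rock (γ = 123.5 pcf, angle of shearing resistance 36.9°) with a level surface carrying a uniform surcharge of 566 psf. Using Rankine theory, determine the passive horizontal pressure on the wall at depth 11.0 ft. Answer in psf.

7710 psf

K_p = (1 + sin φ)/(1 − sin φ) = 4.005.
σ_v = γz + q = 123.5 × 11.0 + 566 = 1924 psf.
σ_h = K_p σ_v = 4.005 × 1924 = 7708 psf.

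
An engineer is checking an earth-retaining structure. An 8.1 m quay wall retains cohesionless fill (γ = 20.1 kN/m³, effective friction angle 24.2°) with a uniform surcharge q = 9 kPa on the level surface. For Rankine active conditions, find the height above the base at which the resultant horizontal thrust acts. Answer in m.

K_a = 0.4185.
Triangular part P₁ = ½K_aγH² = 276.0 at H/3 = 2.700 m; rectangular part P₂ = K_a q H = 30.51 at H/2 = 4.050 m.
ȳ = (P₁·2.700 + P₂·4.050)/(P₁+P₂) = 2.834 m.

2.83 m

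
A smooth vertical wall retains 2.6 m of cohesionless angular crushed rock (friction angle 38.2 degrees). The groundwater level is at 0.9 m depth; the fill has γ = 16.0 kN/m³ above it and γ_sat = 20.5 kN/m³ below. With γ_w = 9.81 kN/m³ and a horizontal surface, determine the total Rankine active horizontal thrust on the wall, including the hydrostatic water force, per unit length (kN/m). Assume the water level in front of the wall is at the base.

K_a = tan²(45° − φ/2) = 0.2358.
γ' = 20.5 − 9.81 = 10.69 kN/m³. Depth below WT = 1.7 m.
σ'_h at WT = K_a γ d_w = 3.395 kPa; at base = 3.395 + K_a γ' × 1.7 = 7.680 kPa.
P₁ (0–0.9 m) = ½×3.395×0.9 = 1.528. P₂ (0.9–2.6 m) = ½(3.395+7.680)×1.7 = 9.414.
P_w = ½ γ_w h₂² = 0.5×9.81×1.7² = 14.18. Total = 1.528+9.414+14.18 = 25.12 kN/m.

25.1 kN/m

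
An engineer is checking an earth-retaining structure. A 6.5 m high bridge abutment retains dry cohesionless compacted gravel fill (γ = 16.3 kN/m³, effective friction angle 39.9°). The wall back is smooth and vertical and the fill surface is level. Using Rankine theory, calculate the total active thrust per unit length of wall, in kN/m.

75.2 kN/m

K_a = tan²(45° − φ/2) = 0.2184.
P_a = ½ K_a γ H² = 0.5 × 0.2184 × 16.3 × 6.5² = 75.22 kN/m.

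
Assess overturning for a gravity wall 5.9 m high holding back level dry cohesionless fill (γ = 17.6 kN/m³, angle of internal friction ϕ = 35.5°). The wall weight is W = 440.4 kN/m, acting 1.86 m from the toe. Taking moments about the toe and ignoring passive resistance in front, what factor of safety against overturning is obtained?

5.13

K_a = tan²(45° − 35.5°/2) = 0.2653.
P_a = ½K_aγH² = 0.5×0.2653×17.6×5.9² = 81.26 kN/m, acting at H/3 = 1.967 m above the base.
Overturning moment M_o = P_a × H/3 = 81.26 × 1.967 = 159.8.
Resisting moment M_r = W × 1.86 = 440.4 × 1.86 = 819.1.
FS_overturning = M_r/M_o = 819.1/159.8 = 5.126.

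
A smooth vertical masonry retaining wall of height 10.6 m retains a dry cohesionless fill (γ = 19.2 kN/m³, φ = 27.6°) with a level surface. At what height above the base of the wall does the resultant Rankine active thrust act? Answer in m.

K_a = 0.3668.
The pressure distribution is triangular, so the resultant acts at H/3 above the base = 10.6/3 = 3.533 m.

3.53 m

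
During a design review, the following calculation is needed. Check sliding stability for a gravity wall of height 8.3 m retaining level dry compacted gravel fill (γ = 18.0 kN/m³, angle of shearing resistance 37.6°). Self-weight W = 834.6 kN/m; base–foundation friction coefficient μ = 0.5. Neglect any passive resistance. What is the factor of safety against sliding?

2.78

K_a = tan²(45° − 37.6°/2) = 0.2421.
P_a = ½K_aγH² = 0.5×0.2421×18.0×8.3² = 150.1 kN/m, acting at H/3 = 2.767 m above the base.
FS_sliding = μW / P_a = 0.5×834.6 / 150.1 = 2.780.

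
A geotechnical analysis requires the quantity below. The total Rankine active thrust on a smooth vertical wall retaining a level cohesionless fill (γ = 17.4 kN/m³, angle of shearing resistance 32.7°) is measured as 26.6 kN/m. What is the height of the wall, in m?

3.20 m

K_a = 0.2985. P_a = ½ K_a γ H² ⇒ H = √(2P_a/(K_a γ)).
H = √(2×26.6/(0.2985×17.4)) = 3.200 m.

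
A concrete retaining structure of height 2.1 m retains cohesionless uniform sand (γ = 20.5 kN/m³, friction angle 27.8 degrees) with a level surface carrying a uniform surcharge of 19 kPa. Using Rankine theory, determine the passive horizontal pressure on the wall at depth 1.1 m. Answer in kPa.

K_p = (1 + sin φ)/(1 − sin φ) = 2.748.
σ_v = γz + q = 20.5 × 1.1 + 19 = 41.55 kPa.
σ_h = K_p σ_v = 2.748 × 41.55 = 114.2 kPa.

114 kPa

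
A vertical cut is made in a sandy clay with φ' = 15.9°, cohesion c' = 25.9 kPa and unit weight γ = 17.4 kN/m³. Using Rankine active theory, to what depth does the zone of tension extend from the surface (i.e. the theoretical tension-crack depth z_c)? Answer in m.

3.94 m

K_a = tan²(45° − 15.9°/2) = 0.5699; √K_a = 0.7549.
The active pressure is zero where K_a γ z = 2c√K_a, so z_c = 2c/(γ√K_a) = 2×25.9/(17.4×0.7549) = 3.943 m.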